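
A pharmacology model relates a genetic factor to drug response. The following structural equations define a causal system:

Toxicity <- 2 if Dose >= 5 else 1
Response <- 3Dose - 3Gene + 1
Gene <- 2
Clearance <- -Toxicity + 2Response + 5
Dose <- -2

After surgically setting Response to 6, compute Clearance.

do(Response=6) replaces the equation Response <- 3Dose - 3Gene + 1 with the constant Response = 6.
Toxicity = 2 if Dose >= 5 else 1  [with Dose=-2]  = 1
Clearance = -Toxicity + 2Response + 5  [with Toxicity=1, Response=6]  = 16

16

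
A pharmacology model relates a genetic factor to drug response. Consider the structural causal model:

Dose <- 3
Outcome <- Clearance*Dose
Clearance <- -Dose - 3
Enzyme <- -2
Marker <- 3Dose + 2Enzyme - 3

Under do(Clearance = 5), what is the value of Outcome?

Intervening sets Clearance = 5 and removes its equation (Clearance <- -Dose - 3).
Outcome = Clearance*Dose  [with Clearance=5, Dose=3]  = 15

15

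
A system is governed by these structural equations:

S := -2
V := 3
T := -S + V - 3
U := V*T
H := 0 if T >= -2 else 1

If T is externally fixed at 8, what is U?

24

The intervention breaks the incoming arrows to T: T := -S + V - 3 no longer applies, and T = 8.
U = V*T  [with V=3, T=8]  = 24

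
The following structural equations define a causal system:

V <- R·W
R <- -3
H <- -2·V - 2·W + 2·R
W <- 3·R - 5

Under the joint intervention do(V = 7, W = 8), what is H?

-36

The joint intervention fixes V = 7, W = 8, removing each variable's own equation.
H = -2·V - 2·W + 2·R  [with V=7, W=8, R=-3]  = -36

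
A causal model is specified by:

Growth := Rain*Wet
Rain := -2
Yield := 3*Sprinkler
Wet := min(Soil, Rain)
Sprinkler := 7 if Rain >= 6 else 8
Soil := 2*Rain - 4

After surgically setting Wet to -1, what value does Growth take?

Intervening sets Wet = -1 and removes its equation (Wet := min(Soil, Rain)).
Growth = Rain*Wet  [with Rain=-2, Wet=-1]  = 2

2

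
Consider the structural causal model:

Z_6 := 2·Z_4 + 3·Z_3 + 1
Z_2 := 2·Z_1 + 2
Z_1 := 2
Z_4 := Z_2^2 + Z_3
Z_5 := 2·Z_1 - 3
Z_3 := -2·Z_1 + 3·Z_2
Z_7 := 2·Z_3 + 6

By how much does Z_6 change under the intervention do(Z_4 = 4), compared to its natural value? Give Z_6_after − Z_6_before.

Under do(Z_4=4), the mechanism Z_4 := Z_2^2 + Z_3 is discarded; Z_4 is fixed at 4.
Z_2 = 2·Z_1 + 2  [with Z_1=2]  = 6
Z_3 = -2·Z_1 + 3·Z_2  [with Z_1=2, Z_2=6]  = 14
Z_6 = 2·Z_4 + 3·Z_3 + 1  [with Z_4=4, Z_3=14]  = 51
Without intervention: Z_2 = 2·Z_1 + 2  [with Z_1=2]  = 6; Z_3 = -2·Z_1 + 3·Z_2  [with Z_1=2, Z_2=6]  = 14; Z_4 = Z_2^2 + Z_3  [with Z_2=6, Z_3=14]  = 50; Z_6 = 2·Z_4 + 3·Z_3 + 1  [with Z_4=50, Z_3=14]  = 143.
Change = 51 − 143 = -92.

-92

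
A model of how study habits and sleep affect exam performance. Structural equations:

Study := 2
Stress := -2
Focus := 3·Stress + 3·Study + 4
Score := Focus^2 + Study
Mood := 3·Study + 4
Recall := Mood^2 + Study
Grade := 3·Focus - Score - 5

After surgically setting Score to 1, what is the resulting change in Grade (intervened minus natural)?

17

The intervention breaks the incoming arrows to Score: Score := Focus^2 + Study no longer applies, and Score = 1.
Focus = 3·Stress + 3·Study + 4  [with Stress=-2, Study=2]  = 4
Grade = 3·Focus - Score - 5  [with Focus=4, Score=1]  = 6
Without intervention: Focus = 3·Stress + 3·Study + 4  [with Stress=-2, Study=2]  = 4; Score = Focus^2 + Study  [with Focus=4, Study=2]  = 18; Grade = 3·Focus - Score - 5  [with Focus=4, Score=18]  = -11.
Change = 6 − (-11) = 17.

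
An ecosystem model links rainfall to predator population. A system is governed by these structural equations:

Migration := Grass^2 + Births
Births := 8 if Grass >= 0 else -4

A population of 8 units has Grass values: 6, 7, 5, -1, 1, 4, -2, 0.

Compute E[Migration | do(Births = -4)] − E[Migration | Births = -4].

The intervention sets Births=-4 in all 8 units regardless of Grass. Recomputing Migration per unit gives 32, 45, 21, -3, -3, 12, 0, -4; average 12.5.
E[Migration|Births=-4] averages over only the 2 units with Births=-4 (Grass = -1, -2): Migration = -3, 0, mean -1.5.
Difference = 12.5 − (-1.5) = 14.

14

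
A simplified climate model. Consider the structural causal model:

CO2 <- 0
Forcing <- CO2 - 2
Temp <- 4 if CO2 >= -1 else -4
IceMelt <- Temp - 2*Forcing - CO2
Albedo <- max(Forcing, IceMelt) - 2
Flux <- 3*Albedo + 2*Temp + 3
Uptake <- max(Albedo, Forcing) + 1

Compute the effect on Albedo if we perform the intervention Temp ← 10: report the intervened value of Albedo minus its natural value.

6

do(Temp=10) replaces the equation Temp <- 4 if CO2 >= -1 else -4 with the constant Temp = 10.
Forcing = CO2 - 2  [with CO2=0]  = -2
IceMelt = Temp - 2*Forcing - CO2  [with Temp=10, Forcing=-2, CO2=0]  = 14
Albedo = max(Forcing, IceMelt) - 2  [with Forcing=-2, IceMelt=14]  = 12
Without intervention: Forcing = CO2 - 2  [with CO2=0]  = -2; Temp = 4 if CO2 >= -1 else -4  [with CO2=0]  = 4; IceMelt = Temp - 2*Forcing - CO2  [with Temp=4, Forcing=-2, CO2=0]  = 8; Albedo = max(Forcing, IceMelt) - 2  [with Forcing=-2, IceMelt=8]  = 6.
Change = 12 − 6 = 6.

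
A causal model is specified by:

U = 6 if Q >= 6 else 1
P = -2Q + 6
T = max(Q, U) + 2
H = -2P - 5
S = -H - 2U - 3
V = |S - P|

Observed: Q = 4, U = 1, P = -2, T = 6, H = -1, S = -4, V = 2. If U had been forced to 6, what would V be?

Under do(U=6), the mechanism U = 6 if Q >= 6 else 1 is discarded; U is fixed at 6.
P = -2Q + 6  [with Q=4]  = -2
H = -2P - 5  [with P=-2]  = -1
S = -H - 2U - 3  [with H=-1, U=6]  = -14
V = |S - P|  [with S=-14, P=-2]  = 12

12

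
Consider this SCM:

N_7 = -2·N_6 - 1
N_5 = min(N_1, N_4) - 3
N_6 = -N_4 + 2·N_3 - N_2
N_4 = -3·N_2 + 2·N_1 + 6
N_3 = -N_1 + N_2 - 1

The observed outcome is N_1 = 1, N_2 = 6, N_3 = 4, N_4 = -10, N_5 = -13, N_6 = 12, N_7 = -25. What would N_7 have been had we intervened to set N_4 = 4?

The intervention breaks the incoming arrows to N_4: N_4 = -3·N_2 + 2·N_1 + 6 no longer applies, and N_4 = 4.
N_3 = -N_1 + N_2 - 1  [with N_1=1, N_2=6]  = 4
N_6 = -N_4 + 2·N_3 - N_2  [with N_4=4, N_3=4, N_2=6]  = -2
N_7 = -2·N_6 - 1  [with N_6=-2]  = 3

3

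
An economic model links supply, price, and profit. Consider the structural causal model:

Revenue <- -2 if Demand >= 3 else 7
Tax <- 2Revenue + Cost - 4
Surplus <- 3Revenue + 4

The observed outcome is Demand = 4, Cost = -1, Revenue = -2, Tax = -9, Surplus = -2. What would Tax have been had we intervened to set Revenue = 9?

The intervention breaks the incoming arrows to Revenue: Revenue <- -2 if Demand >= 3 else 7 no longer applies, and Revenue = 9.
Tax = 2Revenue + Cost - 4  [with Revenue=9, Cost=-1]  = 13

13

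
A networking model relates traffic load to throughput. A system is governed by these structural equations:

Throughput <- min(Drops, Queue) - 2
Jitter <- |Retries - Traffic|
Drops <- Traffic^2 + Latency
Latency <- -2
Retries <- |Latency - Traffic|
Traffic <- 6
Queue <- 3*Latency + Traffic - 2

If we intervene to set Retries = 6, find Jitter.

The intervention breaks the incoming arrows to Retries: Retries <- |Latency - Traffic| no longer applies, and Retries = 6.
Jitter = |Retries - Traffic|  [with Retries=6, Traffic=6]  = 0

0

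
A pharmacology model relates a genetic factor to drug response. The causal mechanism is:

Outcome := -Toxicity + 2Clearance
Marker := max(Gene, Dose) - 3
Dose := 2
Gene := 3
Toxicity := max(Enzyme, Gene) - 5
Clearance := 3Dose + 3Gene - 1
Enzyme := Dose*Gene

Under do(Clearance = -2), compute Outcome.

-5

Intervening sets Clearance = -2 and removes its equation (Clearance := 3Dose + 3Gene - 1).
Enzyme = Dose*Gene  [with Dose=2, Gene=3]  = 6
Toxicity = max(Enzyme, Gene) - 5  [with Enzyme=6, Gene=3]  = 1
Outcome = -Toxicity + 2Clearance  [with Toxicity=1, Clearance=-2]  = -5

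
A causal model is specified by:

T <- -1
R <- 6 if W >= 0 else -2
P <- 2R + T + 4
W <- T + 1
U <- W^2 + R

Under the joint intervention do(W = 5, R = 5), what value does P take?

Under do(W = 5, R = 5), each intervened variable's structural equation is replaced by its fixed value.
P = 2R + T + 4  [with R=5, T=-1]  = 13

13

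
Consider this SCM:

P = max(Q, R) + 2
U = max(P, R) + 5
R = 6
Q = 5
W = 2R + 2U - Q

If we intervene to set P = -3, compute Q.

5

Under do(P=-3), the mechanism P = max(Q, R) + 2 is discarded; P is fixed at -3.
Q is not downstream of the intervention, so its value is determined by the original equations.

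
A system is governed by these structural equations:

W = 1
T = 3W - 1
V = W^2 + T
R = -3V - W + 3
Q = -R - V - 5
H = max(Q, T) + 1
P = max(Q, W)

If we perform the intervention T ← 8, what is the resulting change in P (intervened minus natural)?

10

Under do(T=8), the mechanism T = 3W - 1 is discarded; T is fixed at 8.
V = W^2 + T  [with W=1, T=8]  = 9
R = -3V - W + 3  [with V=9, W=1]  = -25
Q = -R - V - 5  [with R=-25, V=9]  = 11
P = max(Q, W)  [with Q=11, W=1]  = 11
Without intervention: T = 3W - 1  [with W=1]  = 2; V = W^2 + T  [with W=1, T=2]  = 3; R = -3V - W + 3  [with V=3, W=1]  = -7; Q = -R - V - 5  [with R=-7, V=3]  = -1; P = max(Q, W)  [with Q=-1, W=1]  = 1.
Change = 11 − 1 = 10.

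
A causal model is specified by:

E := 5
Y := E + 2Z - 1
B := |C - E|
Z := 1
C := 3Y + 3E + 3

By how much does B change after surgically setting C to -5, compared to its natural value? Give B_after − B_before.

Intervening sets C = -5 and removes its equation (C := 3Y + 3E + 3).
B = |C - E|  [with C=-5, E=5]  = 10
Without intervention: Y = E + 2Z - 1  [with E=5, Z=1]  = 6; C = 3Y + 3E + 3  [with Y=6, E=5]  = 36; B = |C - E|  [with C=36, E=5]  = 31.
Change = 10 − 31 = -21.

-21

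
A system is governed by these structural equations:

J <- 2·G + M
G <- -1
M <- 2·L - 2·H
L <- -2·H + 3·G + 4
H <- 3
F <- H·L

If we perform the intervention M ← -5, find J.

-7

Intervening sets M = -5 and removes its equation (M <- 2·L - 2·H).
J = 2·G + M  [with G=-1, M=-5]  = -7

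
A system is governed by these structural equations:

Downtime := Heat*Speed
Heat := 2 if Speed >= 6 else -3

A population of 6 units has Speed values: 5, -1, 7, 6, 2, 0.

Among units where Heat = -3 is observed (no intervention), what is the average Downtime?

Conditioning on Heat=-3 selects the 4 unit(s) with Speed ∈ {5, -1, 2, 0}. Their Downtime values: -15, 3, -6, 0. Mean = -4.5.

-4.5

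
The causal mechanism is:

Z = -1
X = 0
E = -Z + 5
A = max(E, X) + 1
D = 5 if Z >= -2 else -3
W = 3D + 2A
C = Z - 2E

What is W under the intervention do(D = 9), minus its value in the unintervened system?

The intervention breaks the incoming arrows to D: D = 5 if Z >= -2 else -3 no longer applies, and D = 9.
E = -Z + 5  [with Z=-1]  = 6
A = max(E, X) + 1  [with E=6, X=0]  = 7
W = 3D + 2A  [with D=9, A=7]  = 41
Without intervention: E = -Z + 5  [with Z=-1]  = 6; A = max(E, X) + 1  [with E=6, X=0]  = 7; D = 5 if Z >= -2 else -3  [with Z=-1]  = 5; W = 3D + 2A  [with D=5, A=7]  = 29.
Change = 41 − 29 = 12.

12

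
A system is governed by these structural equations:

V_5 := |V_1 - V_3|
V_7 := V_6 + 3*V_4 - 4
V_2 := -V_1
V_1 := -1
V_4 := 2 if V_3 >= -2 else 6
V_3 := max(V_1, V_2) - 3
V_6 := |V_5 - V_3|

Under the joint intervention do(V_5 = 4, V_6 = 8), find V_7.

10

Under do(V_5 = 4, V_6 = 8), each intervened variable's structural equation is replaced by its fixed value.
V_2 = -V_1  [with V_1=-1]  = 1
V_3 = max(V_1, V_2) - 3  [with V_1=-1, V_2=1]  = -2
V_4 = 2 if V_3 >= -2 else 6  [with V_3=-2]  = 2
V_7 = V_6 + 3*V_4 - 4  [with V_6=8, V_4=2]  = 10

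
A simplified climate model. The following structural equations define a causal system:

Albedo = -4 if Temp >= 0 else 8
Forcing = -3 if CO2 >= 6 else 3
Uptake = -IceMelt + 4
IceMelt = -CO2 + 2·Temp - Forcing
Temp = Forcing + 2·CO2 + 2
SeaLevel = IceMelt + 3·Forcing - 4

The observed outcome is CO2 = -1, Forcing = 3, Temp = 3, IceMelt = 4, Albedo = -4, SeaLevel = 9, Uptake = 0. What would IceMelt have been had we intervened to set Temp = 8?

14

The intervention breaks the incoming arrows to Temp: Temp = Forcing + 2·CO2 + 2 no longer applies, and Temp = 8.
Forcing = -3 if CO2 >= 6 else 3  [with CO2=-1]  = 3
IceMelt = -CO2 + 2·Temp - Forcing  [with CO2=-1, Temp=8, Forcing=3]  = 14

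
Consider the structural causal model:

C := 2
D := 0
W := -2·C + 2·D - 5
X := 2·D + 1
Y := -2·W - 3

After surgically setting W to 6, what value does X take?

The intervention breaks the incoming arrows to W: W := -2·C + 2·D - 5 no longer applies, and W = 6.
X is not downstream of the intervention, so its value is determined by the original equations.
X = 2·D + 1  [with D=0]  = 1

1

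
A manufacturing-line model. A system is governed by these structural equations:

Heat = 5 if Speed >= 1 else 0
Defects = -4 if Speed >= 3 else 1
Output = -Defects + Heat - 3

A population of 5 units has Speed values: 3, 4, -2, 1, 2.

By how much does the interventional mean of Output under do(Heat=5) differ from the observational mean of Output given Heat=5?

Every unit gets Heat=5 under the intervention. Output values become 6, 6, 1, 1, 1; E[Output|do(Heat=5)] = 3.
E[Output|Heat=5] averages over only the 4 units with Heat=5 (Speed = 3, 4, 1, 2): Output = 6, 6, 1, 1, mean 3.5.
Difference = 3 − 3.5 = -0.5.

-0.5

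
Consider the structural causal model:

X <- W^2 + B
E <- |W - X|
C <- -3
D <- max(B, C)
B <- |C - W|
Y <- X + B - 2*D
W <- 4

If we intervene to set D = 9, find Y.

Under do(D=9), the mechanism D <- max(B, C) is discarded; D is fixed at 9.
B = |C - W|  [with C=-3, W=4]  = 7
X = W^2 + B  [with W=4, B=7]  = 23
Y = X + B - 2*D  [with X=23, B=7, D=9]  = 12

12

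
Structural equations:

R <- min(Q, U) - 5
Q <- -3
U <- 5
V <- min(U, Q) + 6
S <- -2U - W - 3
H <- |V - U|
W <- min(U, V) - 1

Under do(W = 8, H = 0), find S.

-21

Setting W = 8, H = 0 by intervention discards those variables' equations.
S = -2U - W - 3  [with U=5, W=8]  = -21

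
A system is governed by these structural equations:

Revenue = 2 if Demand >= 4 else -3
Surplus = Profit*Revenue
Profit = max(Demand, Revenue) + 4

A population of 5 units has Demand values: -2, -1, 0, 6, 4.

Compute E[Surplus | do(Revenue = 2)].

14.4

do(Revenue=2) breaks Revenue's dependence on Demand. With Revenue=2 fixed, Surplus across the units is 12, 12, 12, 20, 16, mean 14.4.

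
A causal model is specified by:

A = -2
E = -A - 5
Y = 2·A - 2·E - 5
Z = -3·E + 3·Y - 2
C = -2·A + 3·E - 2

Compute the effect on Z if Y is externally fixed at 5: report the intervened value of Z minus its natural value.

do(Y=5) replaces the equation Y = 2·A - 2·E - 5 with the constant Y = 5.
E = -A - 5  [with A=-2]  = -3
Z = -3·E + 3·Y - 2  [with E=-3, Y=5]  = 22
Without intervention: E = -A - 5  [with A=-2]  = -3; Y = 2·A - 2·E - 5  [with A=-2, E=-3]  = -3; Z = -3·E + 3·Y - 2  [with E=-3, Y=-3]  = -2.
Change = 22 − (-2) = 24.

24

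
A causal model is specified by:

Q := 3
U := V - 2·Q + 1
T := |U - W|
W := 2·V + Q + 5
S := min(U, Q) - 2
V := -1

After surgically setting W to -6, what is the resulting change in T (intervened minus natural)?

The intervention breaks the incoming arrows to W: W := 2·V + Q + 5 no longer applies, and W = -6.
U = V - 2·Q + 1  [with V=-1, Q=3]  = -6
T = |U - W|  [with U=-6, W=-6]  = 0
Without intervention: W = 2·V + Q + 5  [with V=-1, Q=3]  = 6; U = V - 2·Q + 1  [with V=-1, Q=3]  = -6; T = |U - W|  [with U=-6, W=6]  = 12.
Change = 0 − 12 = -12.

-12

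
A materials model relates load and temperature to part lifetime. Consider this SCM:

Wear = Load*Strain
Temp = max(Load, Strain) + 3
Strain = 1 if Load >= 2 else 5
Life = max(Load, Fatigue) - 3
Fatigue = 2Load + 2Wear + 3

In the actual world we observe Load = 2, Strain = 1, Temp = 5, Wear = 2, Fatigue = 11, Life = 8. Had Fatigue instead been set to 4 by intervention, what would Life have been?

1

The intervention breaks the incoming arrows to Fatigue: Fatigue = 2Load + 2Wear + 3 no longer applies, and Fatigue = 4.
Life = max(Load, Fatigue) - 3  [with Load=2, Fatigue=4]  = 1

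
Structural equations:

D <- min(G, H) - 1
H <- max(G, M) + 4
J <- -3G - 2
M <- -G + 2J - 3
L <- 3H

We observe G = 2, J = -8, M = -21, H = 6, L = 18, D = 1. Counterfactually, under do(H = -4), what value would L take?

-12

Intervening sets H = -4 and removes its equation (H <- max(G, M) + 4).
L = 3H  [with H=-4]  = -12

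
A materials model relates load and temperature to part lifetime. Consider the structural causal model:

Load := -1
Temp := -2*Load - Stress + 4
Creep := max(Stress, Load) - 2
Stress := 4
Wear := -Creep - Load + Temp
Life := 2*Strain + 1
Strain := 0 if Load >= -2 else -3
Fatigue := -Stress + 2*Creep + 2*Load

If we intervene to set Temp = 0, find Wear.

-1

Under do(Temp=0), the mechanism Temp := -2*Load - Stress + 4 is discarded; Temp is fixed at 0.
Creep = max(Stress, Load) - 2  [with Stress=4, Load=-1]  = 2
Wear = -Creep - Load + Temp  [with Creep=2, Load=-1, Temp=0]  = -1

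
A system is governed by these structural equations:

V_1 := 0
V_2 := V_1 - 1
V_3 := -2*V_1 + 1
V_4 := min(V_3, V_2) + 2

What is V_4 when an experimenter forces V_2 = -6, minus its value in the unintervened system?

Under do(V_2=-6), the mechanism V_2 := V_1 - 1 is discarded; V_2 is fixed at -6.
V_3 = -2*V_1 + 1  [with V_1=0]  = 1
V_4 = min(V_3, V_2) + 2  [with V_3=1, V_2=-6]  = -4
Without intervention: V_2 = V_1 - 1  [with V_1=0]  = -1; V_3 = -2*V_1 + 1  [with V_1=0]  = 1; V_4 = min(V_3, V_2) + 2  [with V_3=1, V_2=-1]  = 1.
Change = -4 − 1 = -5.

-5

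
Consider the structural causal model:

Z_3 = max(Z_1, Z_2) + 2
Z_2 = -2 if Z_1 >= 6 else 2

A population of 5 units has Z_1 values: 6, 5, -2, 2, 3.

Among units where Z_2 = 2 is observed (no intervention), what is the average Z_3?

5

Conditioning on Z_2=2 selects the 4 unit(s) with Z_1 ∈ {5, -2, 2, 3}. Their Z_3 values: 7, 4, 4, 5. Mean = 5.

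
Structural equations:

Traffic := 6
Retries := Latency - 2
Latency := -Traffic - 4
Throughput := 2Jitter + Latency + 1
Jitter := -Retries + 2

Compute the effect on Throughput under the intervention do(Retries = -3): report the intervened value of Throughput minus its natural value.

-18

do(Retries=-3) replaces the equation Retries := Latency - 2 with the constant Retries = -3.
Latency = -Traffic - 4  [with Traffic=6]  = -10
Jitter = -Retries + 2  [with Retries=-3]  = 5
Throughput = 2Jitter + Latency + 1  [with Jitter=5, Latency=-10]  = 1
Without intervention: Latency = -Traffic - 4  [with Traffic=6]  = -10; Retries = Latency - 2  [with Latency=-10]  = -12; Jitter = -Retries + 2  [with Retries=-12]  = 14; Throughput = 2Jitter + Latency + 1  [with Jitter=14, Latency=-10]  = 19.
Change = 1 − 19 = -18.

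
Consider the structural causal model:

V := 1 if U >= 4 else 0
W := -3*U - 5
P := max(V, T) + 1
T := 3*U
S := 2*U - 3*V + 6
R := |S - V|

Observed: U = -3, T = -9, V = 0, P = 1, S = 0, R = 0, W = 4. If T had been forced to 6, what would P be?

Under do(T=6), the mechanism T := 3*U is discarded; T is fixed at 6.
V = 1 if U >= 4 else 0  [with U=-3]  = 0
P = max(V, T) + 1  [with V=0, T=6]  = 7

7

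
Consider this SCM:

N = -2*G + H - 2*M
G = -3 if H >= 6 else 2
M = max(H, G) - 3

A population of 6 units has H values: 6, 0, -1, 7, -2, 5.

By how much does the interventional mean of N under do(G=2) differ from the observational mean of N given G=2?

Every unit gets G=2 under the intervention. N values become -4, -2, -3, -5, -4, -3; E[N|do(G=2)] = -3.5.
E[N|G=2] averages over only the 4 units with G=2 (H = 0, -1, -2, 5): N = -2, -3, -4, -3, mean -3.
Difference = -3.5 − (-3) = -0.5.

-0.5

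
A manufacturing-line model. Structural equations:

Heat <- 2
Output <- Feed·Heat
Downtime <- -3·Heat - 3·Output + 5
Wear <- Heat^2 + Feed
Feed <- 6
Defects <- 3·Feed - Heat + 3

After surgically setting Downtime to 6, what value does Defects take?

do(Downtime=6) replaces the equation Downtime <- -3·Heat - 3·Output + 5 with the constant Downtime = 6.
No directed path runs from Downtime to Defects, so Defects keeps its natural value.
Defects = 3·Feed - Heat + 3  [with Feed=6, Heat=2]  = 19

19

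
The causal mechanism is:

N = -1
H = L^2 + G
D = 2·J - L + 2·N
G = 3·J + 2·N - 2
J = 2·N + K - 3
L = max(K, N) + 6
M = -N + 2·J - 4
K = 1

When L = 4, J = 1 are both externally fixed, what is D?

The joint intervention fixes L = 4, J = 1, removing each variable's own equation.
D = 2·J - L + 2·N  [with J=1, L=4, N=-1]  = -4

-4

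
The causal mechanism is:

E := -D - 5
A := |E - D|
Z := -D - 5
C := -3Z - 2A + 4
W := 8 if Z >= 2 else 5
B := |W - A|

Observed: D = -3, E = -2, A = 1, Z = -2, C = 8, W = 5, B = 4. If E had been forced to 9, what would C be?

-14

do(E=9) replaces the equation E := -D - 5 with the constant E = 9.
A = |E - D|  [with E=9, D=-3]  = 12
Z = -D - 5  [with D=-3]  = -2
C = -3Z - 2A + 4  [with Z=-2, A=12]  = -14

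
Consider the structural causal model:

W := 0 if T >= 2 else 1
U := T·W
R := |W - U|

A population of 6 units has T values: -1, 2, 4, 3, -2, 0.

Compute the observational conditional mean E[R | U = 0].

0.25

Conditioning on U=0 selects the 4 unit(s) with T ∈ {2, 4, 3, 0}. Their R values: 0, 0, 0, 1. Mean = 0.25.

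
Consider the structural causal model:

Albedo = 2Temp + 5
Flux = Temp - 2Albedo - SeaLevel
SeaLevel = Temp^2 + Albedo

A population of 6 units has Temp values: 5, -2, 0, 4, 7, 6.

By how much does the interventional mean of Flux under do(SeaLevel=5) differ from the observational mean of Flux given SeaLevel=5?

-13

Every unit gets SeaLevel=5 under the intervention. Flux values become -30, -9, -15, -27, -36, -33; E[Flux|do(SeaLevel=5)] = -25.
Observing SeaLevel=5 restricts to units where SeaLevel's equation naturally yields 5: Temp ∈ {-2, 0}. In that subpopulation Flux = -9, -15, mean -12.
Difference = -25 − (-12) = -13.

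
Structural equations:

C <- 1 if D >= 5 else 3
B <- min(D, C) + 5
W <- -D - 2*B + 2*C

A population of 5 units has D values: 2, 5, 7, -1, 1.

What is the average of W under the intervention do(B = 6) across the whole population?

Every unit gets B=6 under the intervention. W values become -8, -15, -17, -5, -7; E[W|do(B=6)] = -10.4.

-10.4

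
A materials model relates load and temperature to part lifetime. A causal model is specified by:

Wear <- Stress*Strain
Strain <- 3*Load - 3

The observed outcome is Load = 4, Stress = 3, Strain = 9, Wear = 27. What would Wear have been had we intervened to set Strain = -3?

-9

The intervention breaks the incoming arrows to Strain: Strain <- 3*Load - 3 no longer applies, and Strain = -3.
Wear = Stress*Strain  [with Stress=3, Strain=-3]  = -9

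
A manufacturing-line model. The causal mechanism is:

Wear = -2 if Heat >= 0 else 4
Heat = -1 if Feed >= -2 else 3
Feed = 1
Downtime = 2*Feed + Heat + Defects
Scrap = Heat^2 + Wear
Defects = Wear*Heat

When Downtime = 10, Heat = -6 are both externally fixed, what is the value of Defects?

Under do(Downtime = 10, Heat = -6), each intervened variable's structural equation is replaced by its fixed value.
Wear = -2 if Heat >= 0 else 4  [with Heat=-6]  = 4
Defects = Wear*Heat  [with Wear=4, Heat=-6]  = -24

-24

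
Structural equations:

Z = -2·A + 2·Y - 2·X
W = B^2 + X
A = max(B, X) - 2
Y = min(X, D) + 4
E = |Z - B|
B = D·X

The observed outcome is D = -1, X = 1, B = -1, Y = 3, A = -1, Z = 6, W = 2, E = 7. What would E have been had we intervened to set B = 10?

22

The intervention breaks the incoming arrows to B: B = D·X no longer applies, and B = 10.
Y = min(X, D) + 4  [with X=1, D=-1]  = 3
A = max(B, X) - 2  [with B=10, X=1]  = 8
Z = -2·A + 2·Y - 2·X  [with A=8, Y=3, X=1]  = -12
E = |Z - B|  [with Z=-12, B=10]  = 22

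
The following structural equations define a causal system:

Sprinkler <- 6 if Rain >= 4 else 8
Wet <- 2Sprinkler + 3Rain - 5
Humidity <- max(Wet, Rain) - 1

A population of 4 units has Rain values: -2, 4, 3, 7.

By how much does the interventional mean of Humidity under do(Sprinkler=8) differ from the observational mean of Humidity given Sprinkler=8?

7.5

Under do(Sprinkler=8), Sprinkler's equation is replaced by Sprinkler=8 for every unit. Per-unit Humidity: 4, 22, 19, 31. Mean = 19.
E[Humidity|Sprinkler=8] averages over only the 2 units with Sprinkler=8 (Rain = -2, 3): Humidity = 4, 19, mean 11.5.
Difference = 19 − 11.5 = 7.5.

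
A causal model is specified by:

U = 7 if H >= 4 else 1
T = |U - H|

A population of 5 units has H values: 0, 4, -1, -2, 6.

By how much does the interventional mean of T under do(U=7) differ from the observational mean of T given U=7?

do(U=7) breaks U's dependence on H. With U=7 fixed, T across the units is 7, 3, 8, 9, 1, mean 5.6.
E[T|U=7] averages over only the 2 units with U=7 (H = 4, 6): T = 3, 1, mean 2.
Difference = 5.6 − 2 = 3.6.

3.6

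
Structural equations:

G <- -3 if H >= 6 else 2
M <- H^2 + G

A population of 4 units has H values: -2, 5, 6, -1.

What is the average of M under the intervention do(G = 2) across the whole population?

18.5

Under do(G=2), G's equation is replaced by G=2 for every unit. Per-unit M: 6, 27, 38, 3. Mean = 18.5.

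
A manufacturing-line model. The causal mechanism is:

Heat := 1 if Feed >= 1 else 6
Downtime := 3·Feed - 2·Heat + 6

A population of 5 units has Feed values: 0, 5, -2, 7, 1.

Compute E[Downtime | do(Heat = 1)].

10.6

The intervention sets Heat=1 in all 5 units regardless of Feed. Recomputing Downtime per unit gives 4, 19, -2, 25, 7; average 10.6.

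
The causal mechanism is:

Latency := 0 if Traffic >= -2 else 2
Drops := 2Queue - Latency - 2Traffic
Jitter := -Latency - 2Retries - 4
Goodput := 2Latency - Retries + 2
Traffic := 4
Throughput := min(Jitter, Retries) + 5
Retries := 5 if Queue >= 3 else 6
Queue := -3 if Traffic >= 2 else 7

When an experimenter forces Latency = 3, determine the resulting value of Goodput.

do(Latency=3) replaces the equation Latency := 0 if Traffic >= -2 else 2 with the constant Latency = 3.
Queue = -3 if Traffic >= 2 else 7  [with Traffic=4]  = -3
Retries = 5 if Queue >= 3 else 6  [with Queue=-3]  = 6
Goodput = 2Latency - Retries + 2  [with Latency=3, Retries=6]  = 2

2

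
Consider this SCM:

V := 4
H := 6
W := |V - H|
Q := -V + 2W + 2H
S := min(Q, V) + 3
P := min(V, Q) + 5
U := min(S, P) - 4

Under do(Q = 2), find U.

The intervention breaks the incoming arrows to Q: Q := -V + 2W + 2H no longer applies, and Q = 2.
S = min(Q, V) + 3  [with Q=2, V=4]  = 5
P = min(V, Q) + 5  [with V=4, Q=2]  = 7
U = min(S, P) - 4  [with S=5, P=7]  = 1

1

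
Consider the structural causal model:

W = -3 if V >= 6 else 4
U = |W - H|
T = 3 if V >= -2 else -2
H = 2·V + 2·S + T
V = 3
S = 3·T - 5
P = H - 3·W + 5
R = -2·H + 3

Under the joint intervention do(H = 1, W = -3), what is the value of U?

4

The joint intervention fixes H = 1, W = -3, removing each variable's own equation.
U = |W - H|  [with W=-3, H=1]  = 4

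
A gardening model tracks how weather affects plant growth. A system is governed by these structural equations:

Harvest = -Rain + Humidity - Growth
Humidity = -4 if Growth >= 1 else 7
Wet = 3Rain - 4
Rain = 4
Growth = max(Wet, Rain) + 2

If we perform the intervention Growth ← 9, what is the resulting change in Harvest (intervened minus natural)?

1

do(Growth=9) replaces the equation Growth = max(Wet, Rain) + 2 with the constant Growth = 9.
Humidity = -4 if Growth >= 1 else 7  [with Growth=9]  = -4
Harvest = -Rain + Humidity - Growth  [with Rain=4, Humidity=-4, Growth=9]  = -17
Without intervention: Wet = 3Rain - 4  [with Rain=4]  = 8; Growth = max(Wet, Rain) + 2  [with Wet=8, Rain=4]  = 10; Humidity = -4 if Growth >= 1 else 7  [with Growth=10]  = -4; Harvest = -Rain + Humidity - Growth  [with Rain=4, Humidity=-4, Growth=10]  = -18.
Change = -17 − (-18) = 1.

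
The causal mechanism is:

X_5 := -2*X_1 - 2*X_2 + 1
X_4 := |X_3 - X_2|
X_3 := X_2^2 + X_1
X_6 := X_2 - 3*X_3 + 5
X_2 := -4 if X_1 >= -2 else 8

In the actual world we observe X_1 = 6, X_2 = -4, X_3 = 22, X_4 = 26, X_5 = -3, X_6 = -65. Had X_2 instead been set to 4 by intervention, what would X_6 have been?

-57

Under do(X_2=4), the mechanism X_2 := -4 if X_1 >= -2 else 8 is discarded; X_2 is fixed at 4.
X_3 = X_2^2 + X_1  [with X_2=4, X_1=6]  = 22
X_6 = X_2 - 3*X_3 + 5  [with X_2=4, X_3=22]  = -57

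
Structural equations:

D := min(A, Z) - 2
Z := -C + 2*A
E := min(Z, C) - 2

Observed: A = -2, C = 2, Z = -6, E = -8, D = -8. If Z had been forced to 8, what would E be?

0

The intervention breaks the incoming arrows to Z: Z := -C + 2*A no longer applies, and Z = 8.
E = min(Z, C) - 2  [with Z=8, C=2]  = 0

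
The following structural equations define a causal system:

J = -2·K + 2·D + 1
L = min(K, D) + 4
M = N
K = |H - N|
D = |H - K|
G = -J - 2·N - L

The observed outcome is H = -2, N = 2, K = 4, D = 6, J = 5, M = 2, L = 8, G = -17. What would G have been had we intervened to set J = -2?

do(J=-2) replaces the equation J = -2·K + 2·D + 1 with the constant J = -2.
K = |H - N|  [with H=-2, N=2]  = 4
D = |H - K|  [with H=-2, K=4]  = 6
L = min(K, D) + 4  [with K=4, D=6]  = 8
G = -J - 2·N - L  [with J=-2, N=2, L=8]  = -10

-10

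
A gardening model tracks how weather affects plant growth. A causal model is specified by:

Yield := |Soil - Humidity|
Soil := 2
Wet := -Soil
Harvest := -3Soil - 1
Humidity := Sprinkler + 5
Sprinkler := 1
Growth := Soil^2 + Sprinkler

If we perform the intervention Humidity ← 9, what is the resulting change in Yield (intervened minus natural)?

3

The intervention breaks the incoming arrows to Humidity: Humidity := Sprinkler + 5 no longer applies, and Humidity = 9.
Yield = |Soil - Humidity|  [with Soil=2, Humidity=9]  = 7
Without intervention: Humidity = Sprinkler + 5  [with Sprinkler=1]  = 6; Yield = |Soil - Humidity|  [with Soil=2, Humidity=6]  = 4.
Change = 7 − 4 = 3.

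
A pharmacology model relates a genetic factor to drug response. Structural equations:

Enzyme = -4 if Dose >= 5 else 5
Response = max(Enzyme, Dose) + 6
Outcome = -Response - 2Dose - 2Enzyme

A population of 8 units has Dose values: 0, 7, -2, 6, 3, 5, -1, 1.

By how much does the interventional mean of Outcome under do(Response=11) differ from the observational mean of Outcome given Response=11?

Under do(Response=11), Response's equation is replaced by Response=11 for every unit. Per-unit Outcome: -21, -17, -17, -15, -27, -13, -19, -23. Mean = -19.
E[Outcome|Response=11] averages over only the 6 units with Response=11 (Dose = 0, -2, 3, 5, -1, 1): Outcome = -21, -17, -27, -13, -19, -23, mean -20.
Difference = -19 − (-20) = 1.

1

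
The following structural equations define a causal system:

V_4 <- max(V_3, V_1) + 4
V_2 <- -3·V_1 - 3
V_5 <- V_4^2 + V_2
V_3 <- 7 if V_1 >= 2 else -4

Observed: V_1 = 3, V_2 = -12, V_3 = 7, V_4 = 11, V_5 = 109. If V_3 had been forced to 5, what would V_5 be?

do(V_3=5) replaces the equation V_3 <- 7 if V_1 >= 2 else -4 with the constant V_3 = 5.
V_2 = -3·V_1 - 3  [with V_1=3]  = -12
V_4 = max(V_3, V_1) + 4  [with V_3=5, V_1=3]  = 9
V_5 = V_4^2 + V_2  [with V_4=9, V_2=-12]  = 69

69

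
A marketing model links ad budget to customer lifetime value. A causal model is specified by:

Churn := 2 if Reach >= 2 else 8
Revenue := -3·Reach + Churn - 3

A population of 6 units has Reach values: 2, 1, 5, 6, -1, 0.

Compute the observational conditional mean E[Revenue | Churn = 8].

5

E[Revenue|Churn=8] averages over only the 3 units with Churn=8 (Reach = 1, -1, 0): Revenue = 2, 8, 5, mean 5.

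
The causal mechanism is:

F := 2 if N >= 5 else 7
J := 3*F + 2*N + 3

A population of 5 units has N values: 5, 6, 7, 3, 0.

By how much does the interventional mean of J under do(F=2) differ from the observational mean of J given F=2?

-3.6

The intervention sets F=2 in all 5 units regardless of N. Recomputing J per unit gives 19, 21, 23, 15, 9; average 17.4.
Conditioning on F=2 selects the 3 unit(s) with N ∈ {5, 6, 7}. Their J values: 19, 21, 23. Mean = 21.
Difference = 17.4 − 21 = -3.6.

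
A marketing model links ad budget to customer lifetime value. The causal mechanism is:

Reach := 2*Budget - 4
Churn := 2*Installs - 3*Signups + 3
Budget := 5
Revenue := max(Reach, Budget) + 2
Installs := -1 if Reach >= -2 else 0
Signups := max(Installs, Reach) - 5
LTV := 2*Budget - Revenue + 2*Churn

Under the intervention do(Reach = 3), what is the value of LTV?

Under do(Reach=3), the mechanism Reach := 2*Budget - 4 is discarded; Reach is fixed at 3.
Installs = -1 if Reach >= -2 else 0  [with Reach=3]  = -1
Signups = max(Installs, Reach) - 5  [with Installs=-1, Reach=3]  = -2
Churn = 2*Installs - 3*Signups + 3  [with Installs=-1, Signups=-2]  = 7
Revenue = max(Reach, Budget) + 2  [with Reach=3, Budget=5]  = 7
LTV = 2*Budget - Revenue + 2*Churn  [with Budget=5, Revenue=7, Churn=7]  = 17

17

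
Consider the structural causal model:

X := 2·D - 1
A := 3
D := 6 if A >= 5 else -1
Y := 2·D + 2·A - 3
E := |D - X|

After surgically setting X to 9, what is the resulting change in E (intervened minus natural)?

do(X=9) replaces the equation X := 2·D - 1 with the constant X = 9.
D = 6 if A >= 5 else -1  [with A=3]  = -1
E = |D - X|  [with D=-1, X=9]  = 10
Without intervention: D = 6 if A >= 5 else -1  [with A=3]  = -1; X = 2·D - 1  [with D=-1]  = -3; E = |D - X|  [with D=-1, X=-3]  = 2.
Change = 10 − 2 = 8.

8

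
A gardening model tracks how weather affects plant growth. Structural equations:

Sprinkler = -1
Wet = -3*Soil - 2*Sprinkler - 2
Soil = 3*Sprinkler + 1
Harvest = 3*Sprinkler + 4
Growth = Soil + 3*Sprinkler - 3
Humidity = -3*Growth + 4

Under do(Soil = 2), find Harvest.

Under do(Soil=2), the mechanism Soil = 3*Sprinkler + 1 is discarded; Soil is fixed at 2.
No directed path runs from Soil to Harvest, so Harvest keeps its natural value.
Harvest = 3*Sprinkler + 4  [with Sprinkler=-1]  = 1

1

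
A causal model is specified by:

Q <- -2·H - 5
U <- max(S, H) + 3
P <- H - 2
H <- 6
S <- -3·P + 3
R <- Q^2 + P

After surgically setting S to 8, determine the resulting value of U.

11

The intervention breaks the incoming arrows to S: S <- -3·P + 3 no longer applies, and S = 8.
U = max(S, H) + 3  [with S=8, H=6]  = 11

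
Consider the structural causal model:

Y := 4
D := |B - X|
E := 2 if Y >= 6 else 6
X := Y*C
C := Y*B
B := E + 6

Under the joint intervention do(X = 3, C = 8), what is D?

Setting X = 3, C = 8 by intervention discards those variables' equations.
E = 2 if Y >= 6 else 6  [with Y=4]  = 6
B = E + 6  [with E=6]  = 12
D = |B - X|  [with B=12, X=3]  = 9

9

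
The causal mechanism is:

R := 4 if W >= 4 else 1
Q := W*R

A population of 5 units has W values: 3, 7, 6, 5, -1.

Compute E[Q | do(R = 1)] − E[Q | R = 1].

Every unit gets R=1 under the intervention. Q values become 3, 7, 6, 5, -1; E[Q|do(R=1)] = 4.
Conditioning on R=1 selects the 2 unit(s) with W ∈ {3, -1}. Their Q values: 3, -1. Mean = 1.
Difference = 4 − 1 = 3.

3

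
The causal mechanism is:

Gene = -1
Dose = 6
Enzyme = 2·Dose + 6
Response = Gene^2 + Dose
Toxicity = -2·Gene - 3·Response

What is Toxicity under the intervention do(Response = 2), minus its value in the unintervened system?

15

Intervening sets Response = 2 and removes its equation (Response = Gene^2 + Dose).
Toxicity = -2·Gene - 3·Response  [with Gene=-1, Response=2]  = -4
Without intervention: Response = Gene^2 + Dose  [with Gene=-1, Dose=6]  = 7; Toxicity = -2·Gene - 3·Response  [with Gene=-1, Response=7]  = -19.
Change = -4 − (-19) = 15.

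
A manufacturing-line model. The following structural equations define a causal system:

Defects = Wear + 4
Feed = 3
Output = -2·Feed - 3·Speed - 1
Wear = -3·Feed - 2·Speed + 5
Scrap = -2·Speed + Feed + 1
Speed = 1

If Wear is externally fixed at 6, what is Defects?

10

The intervention breaks the incoming arrows to Wear: Wear = -3·Feed - 2·Speed + 5 no longer applies, and Wear = 6.
Defects = Wear + 4  [with Wear=6]  = 10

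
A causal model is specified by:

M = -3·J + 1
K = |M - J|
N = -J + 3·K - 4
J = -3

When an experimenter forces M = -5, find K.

2

The intervention breaks the incoming arrows to M: M = -3·J + 1 no longer applies, and M = -5.
K = |M - J|  [with M=-5, J=-3]  = 2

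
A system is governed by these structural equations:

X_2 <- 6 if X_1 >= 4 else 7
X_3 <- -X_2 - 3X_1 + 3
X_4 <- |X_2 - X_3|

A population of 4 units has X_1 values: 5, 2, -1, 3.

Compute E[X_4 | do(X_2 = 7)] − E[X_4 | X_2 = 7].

2.75

Under do(X_2=7), X_2's equation is replaced by X_2=7 for every unit. Per-unit X_4: 26, 17, 8, 20. Mean = 17.75.
Conditioning on X_2=7 selects the 3 unit(s) with X_1 ∈ {2, -1, 3}. Their X_4 values: 17, 8, 20. Mean = 15.
Difference = 17.75 − 15 = 2.75.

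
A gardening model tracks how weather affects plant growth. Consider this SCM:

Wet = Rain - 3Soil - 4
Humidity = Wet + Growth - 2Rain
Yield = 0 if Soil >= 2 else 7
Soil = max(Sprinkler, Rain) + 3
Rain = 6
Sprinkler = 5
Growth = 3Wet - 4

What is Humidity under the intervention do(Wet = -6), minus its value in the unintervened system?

Under do(Wet=-6), the mechanism Wet = Rain - 3Soil - 4 is discarded; Wet is fixed at -6.
Growth = 3Wet - 4  [with Wet=-6]  = -22
Humidity = Wet + Growth - 2Rain  [with Wet=-6, Growth=-22, Rain=6]  = -40
Without intervention: Soil = max(Sprinkler, Rain) + 3  [with Sprinkler=5, Rain=6]  = 9; Wet = Rain - 3Soil - 4  [with Rain=6, Soil=9]  = -25; Growth = 3Wet - 4  [with Wet=-25]  = -79; Humidity = Wet + Growth - 2Rain  [with Wet=-25, Growth=-79, Rain=6]  = -116.
Change = -40 − (-116) = 76.

76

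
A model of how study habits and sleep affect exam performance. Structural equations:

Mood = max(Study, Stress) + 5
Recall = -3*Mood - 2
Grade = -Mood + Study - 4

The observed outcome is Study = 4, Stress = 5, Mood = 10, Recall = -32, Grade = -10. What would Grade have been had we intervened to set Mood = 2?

-2

do(Mood=2) replaces the equation Mood = max(Study, Stress) + 5 with the constant Mood = 2.
Grade = -Mood + Study - 4  [with Mood=2, Study=4]  = -2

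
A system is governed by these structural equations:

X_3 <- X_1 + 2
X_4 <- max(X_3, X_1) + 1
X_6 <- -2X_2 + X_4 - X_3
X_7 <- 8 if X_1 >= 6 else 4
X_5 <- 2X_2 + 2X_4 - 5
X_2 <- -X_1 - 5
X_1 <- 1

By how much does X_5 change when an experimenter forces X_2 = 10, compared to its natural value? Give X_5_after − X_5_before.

do(X_2=10) replaces the equation X_2 <- -X_1 - 5 with the constant X_2 = 10.
X_3 = X_1 + 2  [with X_1=1]  = 3
X_4 = max(X_3, X_1) + 1  [with X_3=3, X_1=1]  = 4
X_5 = 2X_2 + 2X_4 - 5  [with X_2=10, X_4=4]  = 23
Without intervention: X_2 = -X_1 - 5  [with X_1=1]  = -6; X_3 = X_1 + 2  [with X_1=1]  = 3; X_4 = max(X_3, X_1) + 1  [with X_3=3, X_1=1]  = 4; X_5 = 2X_2 + 2X_4 - 5  [with X_2=-6, X_4=4]  = -9.
Change = 23 − (-9) = 32.

32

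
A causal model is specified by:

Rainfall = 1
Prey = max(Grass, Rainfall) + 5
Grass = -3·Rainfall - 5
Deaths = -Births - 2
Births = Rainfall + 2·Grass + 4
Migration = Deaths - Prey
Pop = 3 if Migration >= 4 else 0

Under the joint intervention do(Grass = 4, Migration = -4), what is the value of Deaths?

-15

Setting Grass = 4, Migration = -4 by intervention discards those variables' equations.
Births = Rainfall + 2·Grass + 4  [with Rainfall=1, Grass=4]  = 13
Deaths = -Births - 2  [with Births=13]  = -15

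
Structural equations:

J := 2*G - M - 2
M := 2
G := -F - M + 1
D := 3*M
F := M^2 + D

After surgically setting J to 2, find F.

do(J=2) replaces the equation J := 2*G - M - 2 with the constant J = 2.
F is not downstream of the intervention, so its value is determined by the original equations.
D = 3*M  [with M=2]  = 6
F = M^2 + D  [with M=2, D=6]  = 10

10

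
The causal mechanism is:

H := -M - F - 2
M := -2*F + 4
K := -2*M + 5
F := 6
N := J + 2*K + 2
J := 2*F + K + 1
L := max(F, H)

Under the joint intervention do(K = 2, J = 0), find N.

The joint intervention fixes K = 2, J = 0, removing each variable's own equation.
N = J + 2*K + 2  [with J=0, K=2]  = 6

6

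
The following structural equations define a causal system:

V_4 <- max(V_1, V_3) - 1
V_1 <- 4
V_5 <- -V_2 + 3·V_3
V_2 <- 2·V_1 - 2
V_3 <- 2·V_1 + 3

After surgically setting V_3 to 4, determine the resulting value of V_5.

do(V_3=4) replaces the equation V_3 <- 2·V_1 + 3 with the constant V_3 = 4.
V_2 = 2·V_1 - 2  [with V_1=4]  = 6
V_5 = -V_2 + 3·V_3  [with V_2=6, V_3=4]  = 6

6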